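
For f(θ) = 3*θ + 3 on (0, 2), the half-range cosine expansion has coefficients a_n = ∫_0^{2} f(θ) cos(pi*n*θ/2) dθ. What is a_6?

a_6 = ∫_0^{2} (3*θ + 3) cos(3*pi*θ) dθ.
Integrating by parts (boundary term plus one more integral), an antiderivative of (3*θ + 3) cos(3*pi*θ) is θ*sin(3*pi*θ)/pi + sin(3*pi*θ)/pi + cos(3*pi*θ)/(3*pi**2); evaluating from 0 to 2: ∫_{0}^{2} (3*θ + 3) cos(3*pi*θ) dθ = (1/(3*pi**2)) - (1/(3*pi**2)) = 0.
Hence a_6 = 0.

0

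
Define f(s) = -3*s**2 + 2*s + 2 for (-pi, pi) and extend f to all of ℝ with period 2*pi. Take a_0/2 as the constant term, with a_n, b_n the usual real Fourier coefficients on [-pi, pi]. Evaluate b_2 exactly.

b_2 = 1/pi ∫_{-pi}^{pi} f(s) sin(2*s) ds.
Integrating by parts twice (tabular method), an antiderivative of (-3*s**2 + 2*s + 2) sin(2*s) is 3*s**2*cos(2*s)/2 - 3*s*sin(2*s)/2 - s*cos(2*s) + sin(2*s)/2 - 7*cos(2*s)/4; evaluating from -pi to pi: ∫_{-pi}^{pi} (-3*s**2 + 2*s + 2) sin(2*s) ds = (-pi - 7/4 + 3*pi**2/2) - (-7/4 + pi + 3*pi**2/2) = -2*pi.
Hence b_2 = (1/pi)·(-2*pi) = -2.

-2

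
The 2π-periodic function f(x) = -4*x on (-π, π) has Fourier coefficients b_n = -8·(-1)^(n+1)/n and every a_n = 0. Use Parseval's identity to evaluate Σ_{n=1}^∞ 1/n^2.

pi**2/6

Parseval: Σ b_n^2 = (1/π) ∫_{-π}^{π} f(x)^2 dx = 32*pi**2/3.
Σ b_n^2 = Σ 64/n^2, so Σ 1/n^2 = (32*pi**2/3)/64 = pi**2/6.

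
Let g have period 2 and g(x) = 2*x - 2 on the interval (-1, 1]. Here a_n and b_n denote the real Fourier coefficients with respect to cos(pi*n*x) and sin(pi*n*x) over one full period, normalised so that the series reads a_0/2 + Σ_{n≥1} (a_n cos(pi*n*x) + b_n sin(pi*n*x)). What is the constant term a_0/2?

-2

a_0 = ∫_{-1}^{1} g(x) dx = -4.
So the constant term a_0/2 = -2.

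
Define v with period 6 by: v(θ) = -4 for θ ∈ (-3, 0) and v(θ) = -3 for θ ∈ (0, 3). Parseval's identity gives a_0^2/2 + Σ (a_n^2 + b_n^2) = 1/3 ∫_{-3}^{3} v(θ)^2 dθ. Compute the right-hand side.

25

1/3 ∫_{-3}^{3} v(θ)^2 dθ = 1/3 · (75) = 25.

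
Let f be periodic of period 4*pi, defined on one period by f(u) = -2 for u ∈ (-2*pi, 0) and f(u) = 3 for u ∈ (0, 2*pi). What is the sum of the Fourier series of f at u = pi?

f is continuous at u = pi with value 3, so the series converges to 3 there.

3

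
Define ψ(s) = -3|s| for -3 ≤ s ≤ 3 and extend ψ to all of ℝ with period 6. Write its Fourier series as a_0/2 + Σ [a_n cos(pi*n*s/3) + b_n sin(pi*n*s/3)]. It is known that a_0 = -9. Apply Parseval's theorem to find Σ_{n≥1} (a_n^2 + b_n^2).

27/2

Parseval: a_0^2/2 + Σ_{n≥1} (a_n^2+b_n^2) = 1/3 ∫_{-3}^{3} ψ(s)^2 ds = 54.
Subtract a_0^2/2 = 81/2: Σ (a_n^2+b_n^2) = 27/2.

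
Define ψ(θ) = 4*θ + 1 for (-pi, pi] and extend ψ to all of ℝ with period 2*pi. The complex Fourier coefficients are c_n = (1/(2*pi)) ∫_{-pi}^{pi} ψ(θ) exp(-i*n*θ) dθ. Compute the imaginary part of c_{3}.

-4/3

Since ψ is real-valued, Im(c_{3}) = -(1/(2*pi)) ∫_{-pi}^{pi} ψ(θ) sin(3*θ) dθ = -b_{3}/2.
Integrating by parts (boundary term plus one more integral), an antiderivative of (4*θ + 1) sin(3*θ) is -4*θ*cos(3*θ)/3 + 4*sin(3*θ)/9 - cos(3*θ)/3; evaluating from -pi to pi: ∫_{-pi}^{pi} (4*θ + 1) sin(3*θ) dθ = (1/3 + 4*pi/3) - (1/3 - 4*pi/3) = 8*pi/3.
Hence Im(c_{3}) = (-1/(2*pi))·(8*pi/3) = -4/3.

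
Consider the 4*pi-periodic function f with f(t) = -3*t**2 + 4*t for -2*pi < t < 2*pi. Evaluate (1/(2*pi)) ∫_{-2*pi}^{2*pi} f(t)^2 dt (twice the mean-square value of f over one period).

32*pi**2*(20 + 27*pi**2)/15

(1/(2*pi)) ∫_{-2*pi}^{2*pi} f(t)^2 dt = (1/(2*pi)) · (64*pi**3*(20 + 27*pi**2)/15) = 32*pi**2*(20 + 27*pi**2)/15.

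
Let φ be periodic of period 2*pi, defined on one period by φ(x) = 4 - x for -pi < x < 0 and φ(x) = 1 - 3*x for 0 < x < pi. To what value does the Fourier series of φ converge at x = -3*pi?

5/2 - pi

x = -3*pi differs from x = pi by -2 full period(s), and the series is 2*pi-periodic.
At x = pi the one-sided limits are φ(pi^-) = 1 - 3*pi and φ(pi^+) = pi + 4.
By Dirichlet's theorem the series converges to their average, [(1 - 3*pi) + (pi + 4)]/2 = 5/2 - pi.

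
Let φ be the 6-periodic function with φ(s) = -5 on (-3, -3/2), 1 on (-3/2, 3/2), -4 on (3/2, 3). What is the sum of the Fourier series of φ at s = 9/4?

φ is continuous at s = 9/4 with value -4, so the series converges to -4 there.

-4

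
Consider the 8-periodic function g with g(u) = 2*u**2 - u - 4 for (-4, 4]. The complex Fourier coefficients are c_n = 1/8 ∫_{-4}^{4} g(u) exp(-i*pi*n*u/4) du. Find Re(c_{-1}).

-64/pi**2

Since g is real-valued, Re(c_{-1}) = 1/8 ∫_{-4}^{4} g(u) cos(-pi*u/4) du = a_{1}/2.
Integrating by parts twice (tabular method), an antiderivative of (2*u**2 - u - 4) cos(-pi*u/4) is 8*u**2*sin(pi*u/4)/pi - 4*u*sin(pi*u/4)/pi + 64*u*cos(pi*u/4)/pi**2 - 256*sin(pi*u/4)/pi**3 - 16*sin(pi*u/4)/pi - 16*cos(pi*u/4)/pi**2; evaluating from -4 to 4: ∫_{-4}^{4} (2*u**2 - u - 4) cos(-pi*u/4) du = (-240/pi**2) - (272/pi**2) = -512/pi**2.
Hence Re(c_{-1}) = (1/8)·(-512/pi**2) = -64/pi**2.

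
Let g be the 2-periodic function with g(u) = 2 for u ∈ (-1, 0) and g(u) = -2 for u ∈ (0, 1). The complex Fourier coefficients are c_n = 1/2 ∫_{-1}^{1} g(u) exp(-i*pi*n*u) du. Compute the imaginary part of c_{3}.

Since g is real-valued, Im(c_{3}) = -1/2 ∫_{-1}^{1} g(u) sin(3*pi*u) du = -b_{3}/2.
g is odd and sin(3*pi*u) is odd, so the integrand is even: ∫_{-1}^{1} g(u) sin(3*pi*u) du = 2∫_0^{1} g(u) sin(3*pi*u) du.
Directly, an antiderivative of (-2) sin(3*pi*u) is 2*cos(3*pi*u)/(3*pi); evaluating from 0 to 1: ∫_{0}^{1} (-2) sin(3*pi*u) du = (-2/(3*pi)) - (2/(3*pi)) = -4/(3*pi).
So ∫_{-1}^{1} g(u) sin(3*pi*u) du = -8/(3*pi).
Hence Im(c_{3}) = (-1/2)·(-8/(3*pi)) = 4/(3*pi).

4/(3*pi)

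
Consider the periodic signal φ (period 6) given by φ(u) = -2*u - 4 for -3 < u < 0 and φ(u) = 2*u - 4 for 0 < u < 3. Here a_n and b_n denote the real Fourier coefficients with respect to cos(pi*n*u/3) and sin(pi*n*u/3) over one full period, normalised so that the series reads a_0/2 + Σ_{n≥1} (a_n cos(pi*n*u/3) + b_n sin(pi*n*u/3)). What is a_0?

-2

a_0 = 1/3 ∫_{-3}^{3} φ(u) du = 1/3 · (-6) = -2.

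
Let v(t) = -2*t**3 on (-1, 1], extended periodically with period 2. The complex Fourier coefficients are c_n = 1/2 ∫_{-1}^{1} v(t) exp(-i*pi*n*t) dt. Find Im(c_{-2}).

(-3/2 + pi**2)/pi**3

Since v is real-valued, Im(c_{-2}) = -1/2 ∫_{-1}^{1} v(t) sin(-2*pi*t) dt = b_{2}/2.
v is odd and sin(-2*pi*t) is odd, so the integrand is even: ∫_{-1}^{1} v(t) sin(-2*pi*t) dt = 2∫_0^{1} v(t) sin(-2*pi*t) dt.
Integrating by parts three times (tabular method), an antiderivative of (-2*t**3) sin(-2*pi*t) is -t**3*cos(2*pi*t)/pi + 3*t**2*sin(2*pi*t)/(2*pi**2) + 3*t*cos(2*pi*t)/(2*pi**3) - 3*sin(2*pi*t)/(4*pi**4); evaluating from 0 to 1: ∫_{0}^{1} (-2*t**3) sin(-2*pi*t) dt = ((3/2 - pi**2)/pi**3) - (0) = (3/2 - pi**2)/pi**3.
So ∫_{-1}^{1} v(t) sin(-2*pi*t) dt = -2/pi + 3/pi**3.
Hence Im(c_{-2}) = (-1/2)·(-2/pi + 3/pi**3) = (-3/2 + pi**2)/pi**3.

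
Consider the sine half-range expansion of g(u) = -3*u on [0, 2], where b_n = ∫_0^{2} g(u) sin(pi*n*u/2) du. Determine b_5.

b_5 = ∫_0^{2} (-3*u) sin(5*pi*u/2) du.
Integrating by parts (boundary term plus one more integral), an antiderivative of (-3*u) sin(5*pi*u/2) is 6*u*cos(5*pi*u/2)/(5*pi) - 12*sin(5*pi*u/2)/(25*pi**2); evaluating from 0 to 2: ∫_{0}^{2} (-3*u) sin(5*pi*u/2) du = (-12/(5*pi)) - (0) = -12/(5*pi).
Hence b_5 = -12/(5*pi).

-12/(5*pi)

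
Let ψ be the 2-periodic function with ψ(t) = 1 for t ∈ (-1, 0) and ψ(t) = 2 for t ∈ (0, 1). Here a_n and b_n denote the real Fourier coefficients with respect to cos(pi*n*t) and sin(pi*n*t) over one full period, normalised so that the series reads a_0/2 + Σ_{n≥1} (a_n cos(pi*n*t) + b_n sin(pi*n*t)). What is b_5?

b_5 = ∫_{-1}^{1} ψ(t) sin(5*pi*t) dt.
Split the integral at the breakpoints.
Directly, an antiderivative of (1) sin(5*pi*t) is -cos(5*pi*t)/(5*pi); evaluating from -1 to 0: ∫_{-1}^{0} (1) sin(5*pi*t) dt = (-1/(5*pi)) - (1/(5*pi)) = -2/(5*pi).
Directly, an antiderivative of (2) sin(5*pi*t) is -2*cos(5*pi*t)/(5*pi); evaluating from 0 to 1: ∫_{0}^{1} (2) sin(5*pi*t) dt = (2/(5*pi)) - (-2/(5*pi)) = 4/(5*pi).
Summing the pieces gives b_5 = 2/(5*pi).

2/(5*pi)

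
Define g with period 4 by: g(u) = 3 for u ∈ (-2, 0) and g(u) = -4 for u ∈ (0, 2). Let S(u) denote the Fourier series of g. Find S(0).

At u = 0 the one-sided limits are g(0^-) = 3 and g(0^+) = -4.
By Dirichlet's theorem the series converges to their average, [(3) + (-4)]/2 = -1/2.

-1/2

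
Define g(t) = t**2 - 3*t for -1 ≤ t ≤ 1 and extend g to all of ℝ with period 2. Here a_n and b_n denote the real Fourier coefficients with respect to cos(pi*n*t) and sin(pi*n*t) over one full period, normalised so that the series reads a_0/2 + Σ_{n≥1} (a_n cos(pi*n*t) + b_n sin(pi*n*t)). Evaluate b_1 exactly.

b_1 = ∫_{-1}^{1} g(t) sin(pi*t) dt.
Integrating by parts twice (tabular method), an antiderivative of (t**2 - 3*t) sin(pi*t) is -t**2*cos(pi*t)/pi + 2*t*sin(pi*t)/pi**2 + 3*t*cos(pi*t)/pi - 3*sin(pi*t)/pi**2 + 2*cos(pi*t)/pi**3; evaluating from -1 to 1: ∫_{-1}^{1} (t**2 - 3*t) sin(pi*t) dt = (-2/pi - 2/pi**3) - (-2/pi**3 + 4/pi) = -6/pi.
Hence b_1 = -6/pi.

-6/pi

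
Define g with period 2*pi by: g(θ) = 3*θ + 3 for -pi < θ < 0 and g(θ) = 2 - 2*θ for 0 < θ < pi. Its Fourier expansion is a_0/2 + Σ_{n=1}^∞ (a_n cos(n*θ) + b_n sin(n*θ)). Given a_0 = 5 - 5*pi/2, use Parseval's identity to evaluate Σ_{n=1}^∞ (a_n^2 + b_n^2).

-pi/2 + 1/2 + 29*pi**2/24

Parseval: a_0^2/2 + Σ_{n≥1} (a_n^2+b_n^2) = 1/pi ∫_{-pi}^{pi} g(θ)^2 dθ = -13*pi + 13 + 13*pi**2/3.
Subtract a_0^2/2 = 25*(2 - pi)**2/8: Σ (a_n^2+b_n^2) = -pi/2 + 1/2 + 29*pi**2/24.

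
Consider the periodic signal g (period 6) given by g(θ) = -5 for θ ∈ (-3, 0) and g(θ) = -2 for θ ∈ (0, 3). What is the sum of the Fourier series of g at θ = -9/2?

θ = -9/2 differs from θ = 3/2 by -1 full period(s), and the series is 6-periodic.
g is continuous at θ = 3/2 with value -2, so the series converges to -2 there.

-2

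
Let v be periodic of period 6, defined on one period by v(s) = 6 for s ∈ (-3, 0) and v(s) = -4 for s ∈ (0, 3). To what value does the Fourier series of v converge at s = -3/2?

6

v is continuous at s = -3/2 with value 6, so the series converges to 6 there.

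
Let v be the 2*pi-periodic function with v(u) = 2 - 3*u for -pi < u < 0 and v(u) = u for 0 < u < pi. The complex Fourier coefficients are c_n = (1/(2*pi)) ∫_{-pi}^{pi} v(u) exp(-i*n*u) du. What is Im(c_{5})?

Since v is real-valued, Im(c_{5}) = -(1/(2*pi)) ∫_{-pi}^{pi} v(u) sin(5*u) du = -b_{5}/2.
Split the integral at the breakpoints.
Integrating by parts (boundary term plus one more integral), an antiderivative of (2 - 3*u) sin(5*u) is 3*u*cos(5*u)/5 - 3*sin(5*u)/25 - 2*cos(5*u)/5; evaluating from -pi to 0: ∫_{-pi}^{0} (2 - 3*u) sin(5*u) du = (-2/5) - (2/5 + 3*pi/5) = -3*pi/5 - 4/5.
Integrating by parts (boundary term plus one more integral), an antiderivative of (u) sin(5*u) is -u*cos(5*u)/5 + sin(5*u)/25; evaluating from 0 to pi: ∫_{0}^{pi} (u) sin(5*u) du = (pi/5) - (0) = pi/5.
So ∫_{-pi}^{pi} v(u) sin(5*u) du = -2*pi/5 - 4/5.
Hence Im(c_{5}) = (-1/(2*pi))·(-2*pi/5 - 4/5) = (2 + pi)/(5*pi).

(2 + pi)/(5*pi)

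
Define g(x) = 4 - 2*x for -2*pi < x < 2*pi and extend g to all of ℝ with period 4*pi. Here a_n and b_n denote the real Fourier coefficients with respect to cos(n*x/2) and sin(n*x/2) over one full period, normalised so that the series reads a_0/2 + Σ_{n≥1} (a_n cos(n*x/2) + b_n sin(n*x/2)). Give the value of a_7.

0

a_7 = (1/(2*pi)) ∫_{-2*pi}^{2*pi} g(x) cos(7*x/2) dx.
Integrating by parts (boundary term plus one more integral), an antiderivative of (4 - 2*x) cos(7*x/2) is -4*x*sin(7*x/2)/7 + 8*sin(7*x/2)/7 - 8*cos(7*x/2)/49; evaluating from -2*pi to 2*pi: ∫_{-2*pi}^{2*pi} (4 - 2*x) cos(7*x/2) dx = (8/49) - (8/49) = 0.
Hence a_7 = (1/(2*pi))·(0) = 0.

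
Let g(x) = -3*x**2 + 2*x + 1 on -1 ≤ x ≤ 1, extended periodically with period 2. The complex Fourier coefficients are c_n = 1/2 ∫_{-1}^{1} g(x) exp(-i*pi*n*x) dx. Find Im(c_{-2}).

Since g is real-valued, Im(c_{-2}) = -1/2 ∫_{-1}^{1} g(x) sin(-2*pi*x) dx = b_{2}/2.
Integrating by parts twice (tabular method), an antiderivative of (-3*x**2 + 2*x + 1) sin(-2*pi*x) is -3*x**2*cos(2*pi*x)/(2*pi) + 3*x*sin(2*pi*x)/(2*pi**2) + x*cos(2*pi*x)/pi - sin(2*pi*x)/(2*pi**2) + 3*cos(2*pi*x)/(4*pi**3) + cos(2*pi*x)/(2*pi); evaluating from -1 to 1: ∫_{-1}^{1} (-3*x**2 + 2*x + 1) sin(-2*pi*x) dx = (3/(4*pi**3)) - (-2/pi + 3/(4*pi**3)) = 2/pi.
Hence Im(c_{-2}) = (-1/2)·(2/pi) = -1/pi.

-1/pi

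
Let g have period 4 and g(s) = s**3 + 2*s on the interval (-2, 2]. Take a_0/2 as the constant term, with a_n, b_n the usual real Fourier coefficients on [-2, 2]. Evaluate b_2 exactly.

b_2 = 1/2 ∫_{-2}^{2} g(s) sin(pi*s) ds.
g is odd and sin(pi*s) is odd, so the integrand is even and b_2 = ∫_0^{2} g(s) sin(pi*s) ds.
Integrating by parts three times (tabular method), an antiderivative of (s**3 + 2*s) sin(pi*s) is -s**3*cos(pi*s)/pi + 3*s**2*sin(pi*s)/pi**2 - 2*s*cos(pi*s)/pi + 6*s*cos(pi*s)/pi**3 - 6*sin(pi*s)/pi**4 + 2*sin(pi*s)/pi**2; evaluating from 0 to 2: ∫_{0}^{2} (s**3 + 2*s) sin(pi*s) ds = (-12/pi + 12/pi**3) - (0) = -12/pi + 12/pi**3.
Hence b_2 = -12/pi + 12/pi**3.

-12/pi + 12/pi**3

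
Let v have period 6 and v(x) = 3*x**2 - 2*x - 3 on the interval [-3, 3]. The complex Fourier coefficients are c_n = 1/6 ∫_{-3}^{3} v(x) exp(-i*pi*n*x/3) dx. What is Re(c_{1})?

-54/pi**2

Since v is real-valued, Re(c_{1}) = 1/6 ∫_{-3}^{3} v(x) cos(pi*x/3) dx = a_{1}/2.
Integrating by parts twice (tabular method), an antiderivative of (3*x**2 - 2*x - 3) cos(pi*x/3) is 9*x**2*sin(pi*x/3)/pi - 6*x*sin(pi*x/3)/pi + 54*x*cos(pi*x/3)/pi**2 - 162*sin(pi*x/3)/pi**3 - 9*sin(pi*x/3)/pi - 18*cos(pi*x/3)/pi**2; evaluating from -3 to 3: ∫_{-3}^{3} (3*x**2 - 2*x - 3) cos(pi*x/3) dx = (-144/pi**2) - (180/pi**2) = -324/pi**2.
Hence Re(c_{1}) = (1/6)·(-324/pi**2) = -54/pi**2.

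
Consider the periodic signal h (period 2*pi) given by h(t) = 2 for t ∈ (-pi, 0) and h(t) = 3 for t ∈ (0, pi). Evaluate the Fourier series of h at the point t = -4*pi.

5/2

t = -4*pi differs from t = 0 by -2 full period(s), and the series is 2*pi-periodic.
At t = 0 the one-sided limits are h(0^-) = 2 and h(0^+) = 3.
By Dirichlet's theorem the series converges to their average, [(2) + (3)]/2 = 5/2.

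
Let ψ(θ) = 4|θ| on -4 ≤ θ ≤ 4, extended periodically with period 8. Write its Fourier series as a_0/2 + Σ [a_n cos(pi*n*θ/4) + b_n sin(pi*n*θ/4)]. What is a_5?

-64/(25*pi**2)

a_5 = 1/4 ∫_{-4}^{4} ψ(θ) cos(5*pi*θ/4) dθ.
ψ is even and cos(5*pi*θ/4) is even, so the integrand is even and a_5 = 1/2 ∫_0^{4} ψ(θ) cos(5*pi*θ/4) dθ.
Integrating by parts (boundary term plus one more integral), an antiderivative of (4*θ) cos(5*pi*θ/4) is 16*θ*sin(5*pi*θ/4)/(5*pi) + 64*cos(5*pi*θ/4)/(25*pi**2); evaluating from 0 to 4: ∫_{0}^{4} (4*θ) cos(5*pi*θ/4) dθ = (-64/(25*pi**2)) - (64/(25*pi**2)) = -128/(25*pi**2).
Hence a_5 = (1/2)·(-128/(25*pi**2)) = -64/(25*pi**2).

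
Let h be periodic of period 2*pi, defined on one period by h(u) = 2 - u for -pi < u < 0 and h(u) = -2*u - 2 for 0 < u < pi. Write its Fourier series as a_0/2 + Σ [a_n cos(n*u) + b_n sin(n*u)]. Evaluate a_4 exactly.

0

a_4 = 1/pi ∫_{-pi}^{pi} h(u) cos(4*u) du.
Split the integral at the breakpoints.
Integrating by parts (boundary term plus one more integral), an antiderivative of (2 - u) cos(4*u) is -u*sin(4*u)/4 + sin(4*u)/2 - cos(4*u)/16; evaluating from -pi to 0: ∫_{-pi}^{0} (2 - u) cos(4*u) du = (-1/16) - (-1/16) = 0.
Integrating by parts (boundary term plus one more integral), an antiderivative of (-2*u - 2) cos(4*u) is -u*sin(4*u)/2 - sin(4*u)/2 - cos(4*u)/8; evaluating from 0 to pi: ∫_{0}^{pi} (-2*u - 2) cos(4*u) du = (-1/8) - (-1/8) = 0.
Summing the pieces and multiplying by (1/pi) gives a_4 = 0.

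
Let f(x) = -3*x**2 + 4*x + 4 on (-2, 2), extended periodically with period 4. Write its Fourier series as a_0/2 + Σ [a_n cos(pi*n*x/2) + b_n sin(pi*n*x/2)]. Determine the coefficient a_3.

a_3 = 1/2 ∫_{-2}^{2} f(x) cos(3*pi*x/2) dx.
Integrating by parts twice (tabular method), an antiderivative of (-3*x**2 + 4*x + 4) cos(3*pi*x/2) is -2*x**2*sin(3*pi*x/2)/pi + 8*x*sin(3*pi*x/2)/(3*pi) - 8*x*cos(3*pi*x/2)/(3*pi**2) + 16*sin(3*pi*x/2)/(9*pi**3) + 8*sin(3*pi*x/2)/(3*pi) + 16*cos(3*pi*x/2)/(9*pi**2); evaluating from -2 to 2: ∫_{-2}^{2} (-3*x**2 + 4*x + 4) cos(3*pi*x/2) dx = (32/(9*pi**2)) - (-64/(9*pi**2)) = 32/(3*pi**2).
Hence a_3 = (1/2)·(32/(3*pi**2)) = 16/(3*pi**2).

16/(3*pi**2)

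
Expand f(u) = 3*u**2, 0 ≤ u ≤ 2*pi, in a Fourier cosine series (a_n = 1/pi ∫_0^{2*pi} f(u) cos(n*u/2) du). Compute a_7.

a_7 = 1/pi ∫_0^{2*pi} (3*u**2) cos(7*u/2) du.
Integrating by parts twice (tabular method), an antiderivative of (3*u**2) cos(7*u/2) is 6*u**2*sin(7*u/2)/7 + 24*u*cos(7*u/2)/49 - 48*sin(7*u/2)/343; evaluating from 0 to 2*pi: ∫_{0}^{2*pi} (3*u**2) cos(7*u/2) du = (-48*pi/49) - (0) = -48*pi/49.
Hence a_7 = (1/pi)·(-48*pi/49) = -48/49.

-48/49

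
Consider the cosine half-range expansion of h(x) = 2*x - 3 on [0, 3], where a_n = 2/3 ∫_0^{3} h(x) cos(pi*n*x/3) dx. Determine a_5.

-24/(25*pi**2)

a_5 = 2/3 ∫_0^{3} (2*x - 3) cos(5*pi*x/3) dx.
Integrating by parts (boundary term plus one more integral), an antiderivative of (2*x - 3) cos(5*pi*x/3) is 6*x*sin(5*pi*x/3)/(5*pi) - 9*sin(5*pi*x/3)/(5*pi) + 18*cos(5*pi*x/3)/(25*pi**2); evaluating from 0 to 3: ∫_{0}^{3} (2*x - 3) cos(5*pi*x/3) dx = (-18/(25*pi**2)) - (18/(25*pi**2)) = -36/(25*pi**2).
Hence a_5 = (2/3)·(-36/(25*pi**2)) = -24/(25*pi**2).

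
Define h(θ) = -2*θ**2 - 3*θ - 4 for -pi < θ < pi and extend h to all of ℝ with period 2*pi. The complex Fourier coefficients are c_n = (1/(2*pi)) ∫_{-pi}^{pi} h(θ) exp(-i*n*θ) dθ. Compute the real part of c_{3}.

4/9

Since h is real-valued, Re(c_{3}) = (1/(2*pi)) ∫_{-pi}^{pi} h(θ) cos(3*θ) dθ = a_{3}/2.
Integrating by parts twice (tabular method), an antiderivative of (-2*θ**2 - 3*θ - 4) cos(3*θ) is -2*θ**2*sin(3*θ)/3 - θ*sin(3*θ) - 4*θ*cos(3*θ)/9 - 32*sin(3*θ)/27 - cos(3*θ)/3; evaluating from -pi to pi: ∫_{-pi}^{pi} (-2*θ**2 - 3*θ - 4) cos(3*θ) dθ = (1/3 + 4*pi/9) - (1/3 - 4*pi/9) = 8*pi/9.
Hence Re(c_{3}) = (1/(2*pi))·(8*pi/9) = 4/9.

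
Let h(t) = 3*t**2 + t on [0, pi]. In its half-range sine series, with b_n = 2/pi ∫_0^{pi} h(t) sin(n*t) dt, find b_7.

b_7 = 2/pi ∫_0^{pi} (3*t**2 + t) sin(7*t) dt.
Integrating by parts twice (tabular method), an antiderivative of (3*t**2 + t) sin(7*t) is -3*t**2*cos(7*t)/7 + 6*t*sin(7*t)/49 - t*cos(7*t)/7 + sin(7*t)/49 + 6*cos(7*t)/343; evaluating from 0 to pi: ∫_{0}^{pi} (3*t**2 + t) sin(7*t) dt = (-6/343 + pi/7 + 3*pi**2/7) - (6/343) = -12/343 + pi/7 + 3*pi**2/7.
Hence b_7 = (2/pi)·(-12/343 + pi/7 + 3*pi**2/7) = 2*(-12 + 49*pi + 147*pi**2)/(343*pi).

2*(-12 + 49*pi + 147*pi**2)/(343*pi)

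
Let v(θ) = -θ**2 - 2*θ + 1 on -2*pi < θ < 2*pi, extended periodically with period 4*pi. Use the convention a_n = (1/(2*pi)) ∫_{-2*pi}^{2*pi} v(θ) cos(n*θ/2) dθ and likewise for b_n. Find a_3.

a_3 = (1/(2*pi)) ∫_{-2*pi}^{2*pi} v(θ) cos(3*θ/2) dθ.
Integrating by parts twice (tabular method), an antiderivative of (-θ**2 - 2*θ + 1) cos(3*θ/2) is -2*θ**2*sin(3*θ/2)/3 - 4*θ*sin(3*θ/2)/3 - 8*θ*cos(3*θ/2)/9 + 34*sin(3*θ/2)/27 - 8*cos(3*θ/2)/9; evaluating from -2*pi to 2*pi: ∫_{-2*pi}^{2*pi} (-θ**2 - 2*θ + 1) cos(3*θ/2) dθ = (8/9 + 16*pi/9) - (8/9 - 16*pi/9) = 32*pi/9.
Hence a_3 = (1/(2*pi))·(32*pi/9) = 16/9.

16/9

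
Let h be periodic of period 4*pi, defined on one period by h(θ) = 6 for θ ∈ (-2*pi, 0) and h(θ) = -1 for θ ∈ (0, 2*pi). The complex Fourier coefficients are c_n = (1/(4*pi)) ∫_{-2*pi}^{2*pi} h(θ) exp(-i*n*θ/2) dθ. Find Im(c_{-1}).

-7/pi

Since h is real-valued, Im(c_{-1}) = -(1/(4*pi)) ∫_{-2*pi}^{2*pi} h(θ) sin(-θ/2) dθ = b_{1}/2.
Split the integral at the breakpoints.
Directly, an antiderivative of (6) sin(-θ/2) is 12*cos(θ/2); evaluating from -2*pi to 0: ∫_{-2*pi}^{0} (6) sin(-θ/2) dθ = (12) - (-12) = 24.
Directly, an antiderivative of (-1) sin(-θ/2) is -2*cos(θ/2); evaluating from 0 to 2*pi: ∫_{0}^{2*pi} (-1) sin(-θ/2) dθ = (2) - (-2) = 4.
So ∫_{-2*pi}^{2*pi} h(θ) sin(-θ/2) dθ = 28.
Hence Im(c_{-1}) = (-1/(4*pi))·(28) = -7/pi.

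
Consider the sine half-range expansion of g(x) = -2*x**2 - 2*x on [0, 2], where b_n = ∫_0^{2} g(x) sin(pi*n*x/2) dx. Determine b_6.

b_6 = ∫_0^{2} (-2*x**2 - 2*x) sin(3*pi*x) dx.
Integrating by parts twice (tabular method), an antiderivative of (-2*x**2 - 2*x) sin(3*pi*x) is 2*x**2*cos(3*pi*x)/(3*pi) - 4*x*sin(3*pi*x)/(9*pi**2) + 2*x*cos(3*pi*x)/(3*pi) - 2*sin(3*pi*x)/(9*pi**2) - 4*cos(3*pi*x)/(27*pi**3); evaluating from 0 to 2: ∫_{0}^{2} (-2*x**2 - 2*x) sin(3*pi*x) dx = (-4/(27*pi**3) + 4/pi) - (-4/(27*pi**3)) = 4/pi.
Hence b_6 = 4/pi.

4/pi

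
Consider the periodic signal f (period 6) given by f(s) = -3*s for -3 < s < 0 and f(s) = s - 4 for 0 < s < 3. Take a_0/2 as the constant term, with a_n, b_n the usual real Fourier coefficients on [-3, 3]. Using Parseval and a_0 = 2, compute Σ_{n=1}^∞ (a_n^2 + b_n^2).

32

Parseval: a_0^2/2 + Σ_{n≥1} (a_n^2+b_n^2) = 1/3 ∫_{-3}^{3} f(s)^2 ds = 34.
Subtract a_0^2/2 = 2: Σ (a_n^2+b_n^2) = 32.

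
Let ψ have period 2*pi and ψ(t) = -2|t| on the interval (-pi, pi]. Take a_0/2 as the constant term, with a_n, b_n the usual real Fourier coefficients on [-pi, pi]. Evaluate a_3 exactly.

8/(9*pi)

a_3 = 1/pi ∫_{-pi}^{pi} ψ(t) cos(3*t) dt.
ψ is even and cos(3*t) is even, so the integrand is even and a_3 = 2/pi ∫_0^{pi} ψ(t) cos(3*t) dt.
Integrating by parts (boundary term plus one more integral), an antiderivative of (-2*t) cos(3*t) is -2*t*sin(3*t)/3 - 2*cos(3*t)/9; evaluating from 0 to pi: ∫_{0}^{pi} (-2*t) cos(3*t) dt = (2/9) - (-2/9) = 4/9.
Hence a_3 = (2/pi)·(4/9) = 8/(9*pi).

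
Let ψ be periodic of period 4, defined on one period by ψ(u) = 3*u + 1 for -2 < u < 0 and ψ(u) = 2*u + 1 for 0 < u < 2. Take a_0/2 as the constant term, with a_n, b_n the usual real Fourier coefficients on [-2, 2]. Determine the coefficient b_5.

2/pi

b_5 = 1/2 ∫_{-2}^{2} ψ(u) sin(5*pi*u/2) du.
Split the integral at the breakpoints.
Integrating by parts (boundary term plus one more integral), an antiderivative of (3*u + 1) sin(5*pi*u/2) is -6*u*cos(5*pi*u/2)/(5*pi) + 12*sin(5*pi*u/2)/(25*pi**2) - 2*cos(5*pi*u/2)/(5*pi); evaluating from -2 to 0: ∫_{-2}^{0} (3*u + 1) sin(5*pi*u/2) du = (-2/(5*pi)) - (-2/pi) = 8/(5*pi).
Integrating by parts (boundary term plus one more integral), an antiderivative of (2*u + 1) sin(5*pi*u/2) is -4*u*cos(5*pi*u/2)/(5*pi) + 8*sin(5*pi*u/2)/(25*pi**2) - 2*cos(5*pi*u/2)/(5*pi); evaluating from 0 to 2: ∫_{0}^{2} (2*u + 1) sin(5*pi*u/2) du = (2/pi) - (-2/(5*pi)) = 12/(5*pi).
Summing the pieces and multiplying by (1/2) gives b_5 = 2/pi.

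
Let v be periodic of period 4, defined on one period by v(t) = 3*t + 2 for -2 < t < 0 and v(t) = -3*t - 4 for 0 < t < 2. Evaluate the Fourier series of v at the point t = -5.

t = -5 differs from t = -1 by -1 full period(s), and the series is 4-periodic.
v is continuous at t = -1 with value -1, so the series converges to -1 there.

-1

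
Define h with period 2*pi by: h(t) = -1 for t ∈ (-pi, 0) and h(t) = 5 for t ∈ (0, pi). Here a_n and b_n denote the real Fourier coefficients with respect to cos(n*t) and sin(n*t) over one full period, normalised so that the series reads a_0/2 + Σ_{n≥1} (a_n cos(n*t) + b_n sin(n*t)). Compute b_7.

b_7 = 1/pi ∫_{-pi}^{pi} h(t) sin(7*t) dt.
Split the integral at the breakpoints.
Directly, an antiderivative of (-1) sin(7*t) is cos(7*t)/7; evaluating from -pi to 0: ∫_{-pi}^{0} (-1) sin(7*t) dt = (1/7) - (-1/7) = 2/7.
Directly, an antiderivative of (5) sin(7*t) is -5*cos(7*t)/7; evaluating from 0 to pi: ∫_{0}^{pi} (5) sin(7*t) dt = (5/7) - (-5/7) = 10/7.
Summing the pieces and multiplying by (1/pi) gives b_7 = 12/(7*pi).

12/(7*pi)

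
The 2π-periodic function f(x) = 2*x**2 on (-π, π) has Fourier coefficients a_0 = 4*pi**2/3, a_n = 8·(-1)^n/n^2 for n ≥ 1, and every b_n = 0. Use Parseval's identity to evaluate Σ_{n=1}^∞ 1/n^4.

Parseval: a_0^2/2 + Σ a_n^2 = (1/π) ∫_{-π}^{π} f(x)^2 dx = 8*pi**4/5.
Subtract a_0^2/2 = 8*pi**4/9: Σ a_n^2 = 32*pi**4/45.
Since a_n^2 = 64/n^4, Σ 1/n^4 = pi**4/90.

pi**4/90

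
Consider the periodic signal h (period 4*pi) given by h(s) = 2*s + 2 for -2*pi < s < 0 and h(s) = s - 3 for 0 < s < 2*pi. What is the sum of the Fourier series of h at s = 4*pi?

s = 4*pi differs from s = 0 by 1 full period(s), and the series is 4*pi-periodic.
At s = 0 the one-sided limits are h(0^-) = 2 and h(0^+) = -3.
By Dirichlet's theorem the series converges to their average, [(2) + (-3)]/2 = -1/2.

-1/2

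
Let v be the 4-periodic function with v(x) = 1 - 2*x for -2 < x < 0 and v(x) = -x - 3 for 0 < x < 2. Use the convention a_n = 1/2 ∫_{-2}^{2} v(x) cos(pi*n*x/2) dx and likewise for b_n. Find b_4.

3/(2*pi)

b_4 = 1/2 ∫_{-2}^{2} v(x) sin(2*pi*x) dx.
Split the integral at the breakpoints.
Integrating by parts (boundary term plus one more integral), an antiderivative of (1 - 2*x) sin(2*pi*x) is x*cos(2*pi*x)/pi - sin(2*pi*x)/(2*pi**2) - cos(2*pi*x)/(2*pi); evaluating from -2 to 0: ∫_{-2}^{0} (1 - 2*x) sin(2*pi*x) dx = (-1/(2*pi)) - (-5/(2*pi)) = 2/pi.
Integrating by parts (boundary term plus one more integral), an antiderivative of (-x - 3) sin(2*pi*x) is x*cos(2*pi*x)/(2*pi) - sin(2*pi*x)/(4*pi**2) + 3*cos(2*pi*x)/(2*pi); evaluating from 0 to 2: ∫_{0}^{2} (-x - 3) sin(2*pi*x) dx = (5/(2*pi)) - (3/(2*pi)) = 1/pi.
Summing the pieces and multiplying by (1/2) gives b_4 = 3/(2*pi).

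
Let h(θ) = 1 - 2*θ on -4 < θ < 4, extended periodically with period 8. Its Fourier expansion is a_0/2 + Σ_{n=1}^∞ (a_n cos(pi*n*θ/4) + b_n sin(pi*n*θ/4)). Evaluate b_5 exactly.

-16/(5*pi)

b_5 = 1/4 ∫_{-4}^{4} h(θ) sin(5*pi*θ/4) dθ.
Integrating by parts (boundary term plus one more integral), an antiderivative of (1 - 2*θ) sin(5*pi*θ/4) is 8*θ*cos(5*pi*θ/4)/(5*pi) - 32*sin(5*pi*θ/4)/(25*pi**2) - 4*cos(5*pi*θ/4)/(5*pi); evaluating from -4 to 4: ∫_{-4}^{4} (1 - 2*θ) sin(5*pi*θ/4) dθ = (-28/(5*pi)) - (36/(5*pi)) = -64/(5*pi).
Hence b_5 = (1/4)·(-64/(5*pi)) = -16/(5*pi).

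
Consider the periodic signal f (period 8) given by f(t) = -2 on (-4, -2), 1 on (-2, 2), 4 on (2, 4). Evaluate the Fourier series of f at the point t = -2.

-1/2

At t = -2 the one-sided limits are f(-2^-) = -2 and f(-2^+) = 1.
By Dirichlet's theorem the series converges to their average, [(-2) + (1)]/2 = -1/2.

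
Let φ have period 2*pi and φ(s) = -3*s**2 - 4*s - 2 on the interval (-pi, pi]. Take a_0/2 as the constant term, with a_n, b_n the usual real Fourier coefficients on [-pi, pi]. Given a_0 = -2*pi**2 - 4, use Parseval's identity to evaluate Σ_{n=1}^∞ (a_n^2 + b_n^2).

Parseval: a_0^2/2 + Σ_{n≥1} (a_n^2+b_n^2) = 1/pi ∫_{-pi}^{pi} φ(s)^2 ds = 8 + 56*pi**2/3 + 18*pi**4/5.
Subtract a_0^2/2 = 2*(2 + pi**2)**2: Σ (a_n^2+b_n^2) = 8*pi**2*(20 + 3*pi**2)/15.

8*pi**2*(20 + 3*pi**2)/15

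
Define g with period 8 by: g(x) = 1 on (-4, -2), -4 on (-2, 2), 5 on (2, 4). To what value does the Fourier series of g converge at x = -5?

5

x = -5 differs from x = 3 by -1 full period(s), and the series is 8-periodic.
g is continuous at x = 3 with value 5, so the series converges to 5 there.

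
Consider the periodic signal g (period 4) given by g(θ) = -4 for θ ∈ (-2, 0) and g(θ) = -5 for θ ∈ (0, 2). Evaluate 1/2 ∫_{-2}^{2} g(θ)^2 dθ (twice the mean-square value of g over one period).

1/2 ∫_{-2}^{2} g(θ)^2 dθ = 1/2 · (82) = 41.

41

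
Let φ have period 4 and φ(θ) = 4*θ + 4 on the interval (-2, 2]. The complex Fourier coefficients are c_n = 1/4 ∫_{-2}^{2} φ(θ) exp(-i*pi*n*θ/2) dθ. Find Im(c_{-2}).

-4/pi

Since φ is real-valued, Im(c_{-2}) = -1/4 ∫_{-2}^{2} φ(θ) sin(-pi*θ) dθ = b_{2}/2.
Integrating by parts (boundary term plus one more integral), an antiderivative of (4*θ + 4) sin(-pi*θ) is 4*θ*cos(pi*θ)/pi - 4*sin(pi*θ)/pi**2 + 4*cos(pi*θ)/pi; evaluating from -2 to 2: ∫_{-2}^{2} (4*θ + 4) sin(-pi*θ) dθ = (12/pi) - (-4/pi) = 16/pi.
Hence Im(c_{-2}) = (-1/4)·(16/pi) = -4/pi.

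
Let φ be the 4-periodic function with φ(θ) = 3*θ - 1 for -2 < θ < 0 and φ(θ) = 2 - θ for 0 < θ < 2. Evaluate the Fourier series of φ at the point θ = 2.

-7/2

At θ = 2 the one-sided limits are φ(2^-) = 0 and φ(2^+) = -7.
By Dirichlet's theorem the series converges to their average, [(0) + (-7)]/2 = -7/2.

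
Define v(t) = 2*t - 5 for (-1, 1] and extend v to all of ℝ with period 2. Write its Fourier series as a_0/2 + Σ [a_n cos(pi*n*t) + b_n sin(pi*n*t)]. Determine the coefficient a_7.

0

a_7 = ∫_{-1}^{1} v(t) cos(7*pi*t) dt.
Integrating by parts (boundary term plus one more integral), an antiderivative of (2*t - 5) cos(7*pi*t) is 2*t*sin(7*pi*t)/(7*pi) - 5*sin(7*pi*t)/(7*pi) + 2*cos(7*pi*t)/(49*pi**2); evaluating from -1 to 1: ∫_{-1}^{1} (2*t - 5) cos(7*pi*t) dt = (-2/(49*pi**2)) - (-2/(49*pi**2)) = 0.
Hence a_7 = 0.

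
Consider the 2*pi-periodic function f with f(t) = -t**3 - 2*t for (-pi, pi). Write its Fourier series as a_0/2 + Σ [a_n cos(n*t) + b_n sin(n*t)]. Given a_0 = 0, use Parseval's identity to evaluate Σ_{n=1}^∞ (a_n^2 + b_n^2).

2*pi**2*(140 + 84*pi**2 + 15*pi**4)/105

Parseval: a_0^2/2 + Σ_{n≥1} (a_n^2+b_n^2) = 1/pi ∫_{-pi}^{pi} f(t)^2 dt = 2*pi**2*(140 + 84*pi**2 + 15*pi**4)/105.
Subtract a_0^2/2 = 0: Σ (a_n^2+b_n^2) = 2*pi**2*(140 + 84*pi**2 + 15*pi**4)/105.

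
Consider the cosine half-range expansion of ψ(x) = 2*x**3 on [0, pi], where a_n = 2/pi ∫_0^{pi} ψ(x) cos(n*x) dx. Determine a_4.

3*pi/4

a_4 = 2/pi ∫_0^{pi} (2*x**3) cos(4*x) dx.
Integrating by parts three times (tabular method), an antiderivative of (2*x**3) cos(4*x) is x**3*sin(4*x)/2 + 3*x**2*cos(4*x)/8 - 3*x*sin(4*x)/16 - 3*cos(4*x)/64; evaluating from 0 to pi: ∫_{0}^{pi} (2*x**3) cos(4*x) dx = (-3/64 + 3*pi**2/8) - (-3/64) = 3*pi**2/8.
Hence a_4 = (2/pi)·(3*pi**2/8) = 3*pi/4.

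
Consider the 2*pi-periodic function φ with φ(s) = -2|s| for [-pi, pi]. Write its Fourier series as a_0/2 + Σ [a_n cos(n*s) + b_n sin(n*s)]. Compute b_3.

b_3 = 1/pi ∫_{-pi}^{pi} φ(s) sin(3*s) ds.
φ is even and sin(3*s) is odd, so the integrand is odd over a symmetric interval and the integral vanishes.

0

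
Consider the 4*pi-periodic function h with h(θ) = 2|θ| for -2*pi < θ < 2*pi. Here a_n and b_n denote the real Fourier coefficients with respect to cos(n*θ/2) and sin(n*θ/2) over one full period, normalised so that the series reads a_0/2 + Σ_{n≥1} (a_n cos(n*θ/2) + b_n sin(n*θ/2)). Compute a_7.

-16/(49*pi)

a_7 = (1/(2*pi)) ∫_{-2*pi}^{2*pi} h(θ) cos(7*θ/2) dθ.
h is even and cos(7*θ/2) is even, so the integrand is even and a_7 = 1/pi ∫_0^{2*pi} h(θ) cos(7*θ/2) dθ.
Integrating by parts (boundary term plus one more integral), an antiderivative of (2*θ) cos(7*θ/2) is 4*θ*sin(7*θ/2)/7 + 8*cos(7*θ/2)/49; evaluating from 0 to 2*pi: ∫_{0}^{2*pi} (2*θ) cos(7*θ/2) dθ = (-8/49) - (8/49) = -16/49.
Hence a_7 = (1/pi)·(-16/49) = -16/(49*pi).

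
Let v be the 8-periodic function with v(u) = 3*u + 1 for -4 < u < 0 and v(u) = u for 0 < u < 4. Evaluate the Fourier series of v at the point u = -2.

v is continuous at u = -2 with value -5, so the series converges to -5 there.

-5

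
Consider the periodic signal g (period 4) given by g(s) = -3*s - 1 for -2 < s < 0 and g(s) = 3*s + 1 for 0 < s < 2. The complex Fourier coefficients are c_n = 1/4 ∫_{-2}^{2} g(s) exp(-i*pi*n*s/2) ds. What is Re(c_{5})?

-12/(25*pi**2)

Since g is real-valued, Re(c_{5}) = 1/4 ∫_{-2}^{2} g(s) cos(5*pi*s/2) ds = a_{5}/2.
Split the integral at the breakpoints.
Integrating by parts (boundary term plus one more integral), an antiderivative of (-3*s - 1) cos(5*pi*s/2) is -6*s*sin(5*pi*s/2)/(5*pi) - 2*sin(5*pi*s/2)/(5*pi) - 12*cos(5*pi*s/2)/(25*pi**2); evaluating from -2 to 0: ∫_{-2}^{0} (-3*s - 1) cos(5*pi*s/2) ds = (-12/(25*pi**2)) - (12/(25*pi**2)) = -24/(25*pi**2).
Integrating by parts (boundary term plus one more integral), an antiderivative of (3*s + 1) cos(5*pi*s/2) is 6*s*sin(5*pi*s/2)/(5*pi) + 2*sin(5*pi*s/2)/(5*pi) + 12*cos(5*pi*s/2)/(25*pi**2); evaluating from 0 to 2: ∫_{0}^{2} (3*s + 1) cos(5*pi*s/2) ds = (-12/(25*pi**2)) - (12/(25*pi**2)) = -24/(25*pi**2).
So ∫_{-2}^{2} g(s) cos(5*pi*s/2) ds = -48/(25*pi**2).
Hence Re(c_{5}) = (1/4)·(-48/(25*pi**2)) = -12/(25*pi**2).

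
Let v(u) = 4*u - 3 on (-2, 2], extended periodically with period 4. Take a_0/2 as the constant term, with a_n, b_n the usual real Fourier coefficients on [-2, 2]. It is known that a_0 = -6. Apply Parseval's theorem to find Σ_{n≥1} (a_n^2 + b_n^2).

128/3

Parseval: a_0^2/2 + Σ_{n≥1} (a_n^2+b_n^2) = 1/2 ∫_{-2}^{2} v(u)^2 du = 182/3.
Subtract a_0^2/2 = 18: Σ (a_n^2+b_n^2) = 128/3.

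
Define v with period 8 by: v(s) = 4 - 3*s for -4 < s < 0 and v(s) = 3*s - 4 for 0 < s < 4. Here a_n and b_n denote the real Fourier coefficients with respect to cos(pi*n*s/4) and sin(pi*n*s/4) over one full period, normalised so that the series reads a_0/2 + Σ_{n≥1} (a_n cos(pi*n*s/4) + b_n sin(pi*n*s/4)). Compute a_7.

a_7 = 1/4 ∫_{-4}^{4} v(s) cos(7*pi*s/4) ds.
Split the integral at the breakpoints.
Integrating by parts (boundary term plus one more integral), an antiderivative of (4 - 3*s) cos(7*pi*s/4) is -12*s*sin(7*pi*s/4)/(7*pi) + 16*sin(7*pi*s/4)/(7*pi) - 48*cos(7*pi*s/4)/(49*pi**2); evaluating from -4 to 0: ∫_{-4}^{0} (4 - 3*s) cos(7*pi*s/4) ds = (-48/(49*pi**2)) - (48/(49*pi**2)) = -96/(49*pi**2).
Integrating by parts (boundary term plus one more integral), an antiderivative of (3*s - 4) cos(7*pi*s/4) is 12*s*sin(7*pi*s/4)/(7*pi) - 16*sin(7*pi*s/4)/(7*pi) + 48*cos(7*pi*s/4)/(49*pi**2); evaluating from 0 to 4: ∫_{0}^{4} (3*s - 4) cos(7*pi*s/4) ds = (-48/(49*pi**2)) - (48/(49*pi**2)) = -96/(49*pi**2).
Summing the pieces and multiplying by (1/4) gives a_7 = -48/(49*pi**2).

-48/(49*pi**2)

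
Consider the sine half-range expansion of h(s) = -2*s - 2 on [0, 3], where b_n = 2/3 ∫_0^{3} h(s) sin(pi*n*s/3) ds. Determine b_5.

-4/pi

b_5 = 2/3 ∫_0^{3} (-2*s - 2) sin(5*pi*s/3) ds.
Integrating by parts (boundary term plus one more integral), an antiderivative of (-2*s - 2) sin(5*pi*s/3) is 6*s*cos(5*pi*s/3)/(5*pi) - 18*sin(5*pi*s/3)/(25*pi**2) + 6*cos(5*pi*s/3)/(5*pi); evaluating from 0 to 3: ∫_{0}^{3} (-2*s - 2) sin(5*pi*s/3) ds = (-24/(5*pi)) - (6/(5*pi)) = -6/pi.
Hence b_5 = (2/3)·(-6/pi) = -4/pi.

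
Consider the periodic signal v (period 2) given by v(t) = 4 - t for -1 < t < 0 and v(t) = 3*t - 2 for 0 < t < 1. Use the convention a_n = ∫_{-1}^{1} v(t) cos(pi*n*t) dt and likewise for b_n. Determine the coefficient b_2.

b_2 = ∫_{-1}^{1} v(t) sin(2*pi*t) dt.
Split the integral at the breakpoints.
Integrating by parts (boundary term plus one more integral), an antiderivative of (4 - t) sin(2*pi*t) is t*cos(2*pi*t)/(2*pi) - sin(2*pi*t)/(4*pi**2) - 2*cos(2*pi*t)/pi; evaluating from -1 to 0: ∫_{-1}^{0} (4 - t) sin(2*pi*t) dt = (-2/pi) - (-5/(2*pi)) = 1/(2*pi).
Integrating by parts (boundary term plus one more integral), an antiderivative of (3*t - 2) sin(2*pi*t) is -3*t*cos(2*pi*t)/(2*pi) + 3*sin(2*pi*t)/(4*pi**2) + cos(2*pi*t)/pi; evaluating from 0 to 1: ∫_{0}^{1} (3*t - 2) sin(2*pi*t) dt = (-1/(2*pi)) - (1/pi) = -3/(2*pi).
Summing the pieces gives b_2 = -1/pi.

-1/pi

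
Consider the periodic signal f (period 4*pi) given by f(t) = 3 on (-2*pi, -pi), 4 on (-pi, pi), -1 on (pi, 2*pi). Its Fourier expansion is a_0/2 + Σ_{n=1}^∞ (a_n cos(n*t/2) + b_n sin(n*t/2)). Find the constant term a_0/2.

5/2

a_0 = (1/(2*pi)) ∫_{-2*pi}^{2*pi} f(t) dt = (1/(2*pi)) · (10*pi) = 5.
So the constant term a_0/2 = 5/2.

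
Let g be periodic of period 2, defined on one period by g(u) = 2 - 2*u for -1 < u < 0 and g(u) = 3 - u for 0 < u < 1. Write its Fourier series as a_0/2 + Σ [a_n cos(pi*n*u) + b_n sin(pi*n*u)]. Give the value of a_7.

a_7 = ∫_{-1}^{1} g(u) cos(7*pi*u) du.
Split the integral at the breakpoints.
Integrating by parts (boundary term plus one more integral), an antiderivative of (2 - 2*u) cos(7*pi*u) is -2*u*sin(7*pi*u)/(7*pi) + 2*sin(7*pi*u)/(7*pi) - 2*cos(7*pi*u)/(49*pi**2); evaluating from -1 to 0: ∫_{-1}^{0} (2 - 2*u) cos(7*pi*u) du = (-2/(49*pi**2)) - (2/(49*pi**2)) = -4/(49*pi**2).
Integrating by parts (boundary term plus one more integral), an antiderivative of (3 - u) cos(7*pi*u) is -u*sin(7*pi*u)/(7*pi) + 3*sin(7*pi*u)/(7*pi) - cos(7*pi*u)/(49*pi**2); evaluating from 0 to 1: ∫_{0}^{1} (3 - u) cos(7*pi*u) du = (1/(49*pi**2)) - (-1/(49*pi**2)) = 2/(49*pi**2).
Summing the pieces gives a_7 = -2/(49*pi**2).

-2/(49*pi**2)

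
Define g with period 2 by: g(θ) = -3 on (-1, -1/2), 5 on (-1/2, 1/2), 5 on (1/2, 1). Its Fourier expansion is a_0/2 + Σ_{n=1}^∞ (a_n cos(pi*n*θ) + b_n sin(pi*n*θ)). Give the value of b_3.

b_3 = ∫_{-1}^{1} g(θ) sin(3*pi*θ) dθ.
Split the integral at the breakpoints.
Directly, an antiderivative of (-3) sin(3*pi*θ) is cos(3*pi*θ)/pi; evaluating from -1 to -1/2: ∫_{-1}^{-1/2} (-3) sin(3*pi*θ) dθ = (0) - (-1/pi) = 1/pi.
Directly, an antiderivative of (5) sin(3*pi*θ) is -5*cos(3*pi*θ)/(3*pi); evaluating from -1/2 to 1/2: ∫_{-1/2}^{1/2} (5) sin(3*pi*θ) dθ = (0) - (0) = 0.
Directly, an antiderivative of (5) sin(3*pi*θ) is -5*cos(3*pi*θ)/(3*pi); evaluating from 1/2 to 1: ∫_{1/2}^{1} (5) sin(3*pi*θ) dθ = (5/(3*pi)) - (0) = 5/(3*pi).
Summing the pieces gives b_3 = 8/(3*pi).

8/(3*pi)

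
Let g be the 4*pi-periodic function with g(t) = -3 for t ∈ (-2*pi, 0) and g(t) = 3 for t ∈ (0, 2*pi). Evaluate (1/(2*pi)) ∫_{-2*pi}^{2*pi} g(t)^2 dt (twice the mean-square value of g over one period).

(1/(2*pi)) ∫_{-2*pi}^{2*pi} g(t)^2 dt = (1/(2*pi)) · (36*pi) = 18.

18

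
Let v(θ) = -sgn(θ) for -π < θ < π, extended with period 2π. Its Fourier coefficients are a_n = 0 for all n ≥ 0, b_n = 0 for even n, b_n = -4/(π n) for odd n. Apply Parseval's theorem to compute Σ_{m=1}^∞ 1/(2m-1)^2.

pi**2/8

Parseval: Σ b_n^2 = (1/π) ∫_{-π}^{π} v(θ)^2 dθ = 2.
Only odd n contribute, with b_n^2 = 16/(π^2 n^2), so Σ_{m≥1} 1/(2m-1)^2 = π^2·(2)/16 = pi**2/8.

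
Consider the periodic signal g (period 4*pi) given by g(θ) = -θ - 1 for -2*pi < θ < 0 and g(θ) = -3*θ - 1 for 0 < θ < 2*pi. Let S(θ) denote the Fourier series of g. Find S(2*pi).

-2*pi - 1

At θ = 2*pi the one-sided limits are g(2*pi^-) = -6*pi - 1 and g(2*pi^+) = -1 + 2*pi.
By Dirichlet's theorem the series converges to their average, [(-6*pi - 1) + (-1 + 2*pi)]/2 = -2*pi - 1.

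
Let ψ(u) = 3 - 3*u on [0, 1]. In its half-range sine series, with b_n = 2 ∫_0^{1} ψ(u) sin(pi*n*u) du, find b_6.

b_6 = 2 ∫_0^{1} (3 - 3*u) sin(6*pi*u) du.
Integrating by parts (boundary term plus one more integral), an antiderivative of (3 - 3*u) sin(6*pi*u) is u*cos(6*pi*u)/(2*pi) - sin(6*pi*u)/(12*pi**2) - cos(6*pi*u)/(2*pi); evaluating from 0 to 1: ∫_{0}^{1} (3 - 3*u) sin(6*pi*u) du = (0) - (-1/(2*pi)) = 1/(2*pi).
Hence b_6 = 2·(1/(2*pi)) = 1/pi.

1/pi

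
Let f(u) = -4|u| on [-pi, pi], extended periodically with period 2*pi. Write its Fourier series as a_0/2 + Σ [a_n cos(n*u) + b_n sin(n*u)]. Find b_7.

0

b_7 = 1/pi ∫_{-pi}^{pi} f(u) sin(7*u) du.
f is even and sin(7*u) is odd, so the integrand is odd over a symmetric interval and the integral vanishes.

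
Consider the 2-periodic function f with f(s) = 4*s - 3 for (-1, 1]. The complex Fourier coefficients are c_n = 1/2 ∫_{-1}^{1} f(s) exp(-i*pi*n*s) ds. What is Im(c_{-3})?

4/(3*pi)

Since f is real-valued, Im(c_{-3}) = -1/2 ∫_{-1}^{1} f(s) sin(-3*pi*s) ds = b_{3}/2.
Integrating by parts (boundary term plus one more integral), an antiderivative of (4*s - 3) sin(-3*pi*s) is 4*s*cos(3*pi*s)/(3*pi) - 4*sin(3*pi*s)/(9*pi**2) - cos(3*pi*s)/pi; evaluating from -1 to 1: ∫_{-1}^{1} (4*s - 3) sin(-3*pi*s) ds = (-1/(3*pi)) - (7/(3*pi)) = -8/(3*pi).
Hence Im(c_{-3}) = (-1/2)·(-8/(3*pi)) = 4/(3*pi).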